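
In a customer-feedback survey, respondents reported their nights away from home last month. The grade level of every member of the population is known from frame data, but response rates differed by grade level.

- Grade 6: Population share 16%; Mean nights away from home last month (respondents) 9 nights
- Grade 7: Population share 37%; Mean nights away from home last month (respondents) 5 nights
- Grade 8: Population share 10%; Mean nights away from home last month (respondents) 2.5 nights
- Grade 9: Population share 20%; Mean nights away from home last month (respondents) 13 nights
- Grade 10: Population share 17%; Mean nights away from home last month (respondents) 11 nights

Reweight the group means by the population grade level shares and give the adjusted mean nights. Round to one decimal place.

Each cell contributes population-share × respondent value:
  Grade 6: 0.16 × 9 = 1.44
  Grade 7: 0.37 × 5 = 1.85
  Grade 8: 0.1 × 2.5 = 0.25
  Grade 9: 0.2 × 13 = 2.6
  Grade 10: 0.17 × 11 = 1.87
Post-stratified estimate = 8.01 → 8.0.

8.0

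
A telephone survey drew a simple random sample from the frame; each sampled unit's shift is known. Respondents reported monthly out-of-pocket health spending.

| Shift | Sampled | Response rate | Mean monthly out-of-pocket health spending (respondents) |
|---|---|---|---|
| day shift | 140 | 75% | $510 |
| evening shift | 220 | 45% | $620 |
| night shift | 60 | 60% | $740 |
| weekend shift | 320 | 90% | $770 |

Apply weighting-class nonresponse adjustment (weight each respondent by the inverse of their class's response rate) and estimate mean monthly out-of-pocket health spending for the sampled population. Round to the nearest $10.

Weighting each respondent by the inverse class response rate inflates each class back to its sampled size, so the class weight is n_sampled:
  day shift: 140 × 510 = 71,400
  evening shift: 220 × 620 = 136,400
  night shift: 60 × 740 = 44,400
  weekend shift: 320 × 770 = 246,400
Adjusted estimate = 498,600 / 740 = 673.784 → $670.

$670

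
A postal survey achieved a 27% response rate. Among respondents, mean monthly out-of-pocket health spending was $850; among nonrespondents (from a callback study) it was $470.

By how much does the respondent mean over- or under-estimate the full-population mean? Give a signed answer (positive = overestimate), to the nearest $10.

+$280

Nonresponse fraction = 1 − 0.27 = 0.73.
Bias = (nonresponse fraction) × (respondent mean − nonrespondent mean)
     = 0.73 × (850 − 470) = 0.73 × 380 = 277.4.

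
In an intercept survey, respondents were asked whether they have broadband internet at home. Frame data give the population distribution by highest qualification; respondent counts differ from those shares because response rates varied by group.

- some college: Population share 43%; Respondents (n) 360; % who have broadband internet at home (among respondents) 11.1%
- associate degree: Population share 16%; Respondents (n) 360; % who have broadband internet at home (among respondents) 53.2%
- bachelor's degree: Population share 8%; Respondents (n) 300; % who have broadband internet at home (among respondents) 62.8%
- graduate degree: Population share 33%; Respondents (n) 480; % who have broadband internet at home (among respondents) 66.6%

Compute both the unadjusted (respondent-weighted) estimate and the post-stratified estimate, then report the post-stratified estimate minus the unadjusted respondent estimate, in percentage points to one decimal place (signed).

-9.0 percentage points

Without adjustment, the pooled respondent share is:
  (360/1500)×11.1 + (360/1500)×53.2 + (300/1500)×62.8 + (480/1500)×66.6 = 49.304%
Reweighting by population highest qualification shares:
  0.43×11.1 + 0.16×53.2 + 0.08×62.8 + 0.33×66.6 = 40.287%
Difference = 40.287 − 49.304 = -9.017 pp.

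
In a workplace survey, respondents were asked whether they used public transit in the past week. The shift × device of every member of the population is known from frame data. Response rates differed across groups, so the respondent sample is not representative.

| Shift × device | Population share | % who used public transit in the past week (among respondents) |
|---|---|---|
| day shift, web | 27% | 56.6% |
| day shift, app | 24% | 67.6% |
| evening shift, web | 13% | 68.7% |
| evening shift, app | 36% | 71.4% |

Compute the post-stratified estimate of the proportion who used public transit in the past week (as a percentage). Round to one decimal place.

66.1%

Each cell contributes population-share × respondent value:
  day shift, web: 0.27 × 56.6 = 15.282
  day shift, app: 0.24 × 67.6 = 16.224
  evening shift, web: 0.13 × 68.7 = 8.931
  evening shift, app: 0.36 × 71.4 = 25.704
Post-stratified estimate = 66.141 → 66.1%.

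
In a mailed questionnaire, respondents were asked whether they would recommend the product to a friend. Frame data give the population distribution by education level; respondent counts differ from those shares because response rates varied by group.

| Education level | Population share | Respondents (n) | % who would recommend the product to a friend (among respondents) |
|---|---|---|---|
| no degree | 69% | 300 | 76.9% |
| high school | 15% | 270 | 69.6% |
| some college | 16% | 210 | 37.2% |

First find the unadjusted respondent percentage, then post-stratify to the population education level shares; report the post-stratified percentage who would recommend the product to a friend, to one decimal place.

Without adjustment, the pooled respondent share is:
  (300/780)×76.9 + (270/780)×69.6 + (210/780)×37.2 = 63.6846%
Post-stratifying to population shares instead:
  0.69×76.9 + 0.15×69.6 + 0.16×37.2 = 69.453%

69.5%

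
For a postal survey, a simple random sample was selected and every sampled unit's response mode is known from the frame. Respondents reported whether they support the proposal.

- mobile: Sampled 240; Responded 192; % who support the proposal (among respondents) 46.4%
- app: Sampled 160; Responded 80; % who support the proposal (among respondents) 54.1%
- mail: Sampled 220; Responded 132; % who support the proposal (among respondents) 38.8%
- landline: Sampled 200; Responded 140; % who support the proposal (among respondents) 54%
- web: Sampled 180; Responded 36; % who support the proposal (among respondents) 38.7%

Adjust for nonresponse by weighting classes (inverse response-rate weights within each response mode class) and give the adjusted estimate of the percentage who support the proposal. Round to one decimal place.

Class response rates: mobile 192/240 = 80%, app 80/160 = 50%, mail 132/220 = 60%, landline 140/200 = 70%, web 36/180 = 20%.
Weighting each respondent by the inverse class response rate inflates each class back to its sampled size, so the class weight is n_sampled:
  mobile: 240 × 46.4 = 11,136
  app: 160 × 54.1 = 8656
  mail: 220 × 38.8 = 8536
  landline: 200 × 54 = 10,800
  web: 180 × 38.7 = 6966
Adjusted estimate = 46,094 / 1,000 = 46.094 → 46.1%.

46.1%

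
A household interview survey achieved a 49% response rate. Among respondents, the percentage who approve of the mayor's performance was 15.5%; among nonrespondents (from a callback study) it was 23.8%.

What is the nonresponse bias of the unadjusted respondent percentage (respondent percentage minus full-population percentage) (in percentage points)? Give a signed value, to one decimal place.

-4.2 percentage points

Nonresponse fraction = 1 − 0.49 = 0.51.
Bias = (nonresponse fraction) × (respondent percentage − nonrespondent percentage)
     = 0.51 × (15.5 − 23.8) = 0.51 × -8.3 = -4.233.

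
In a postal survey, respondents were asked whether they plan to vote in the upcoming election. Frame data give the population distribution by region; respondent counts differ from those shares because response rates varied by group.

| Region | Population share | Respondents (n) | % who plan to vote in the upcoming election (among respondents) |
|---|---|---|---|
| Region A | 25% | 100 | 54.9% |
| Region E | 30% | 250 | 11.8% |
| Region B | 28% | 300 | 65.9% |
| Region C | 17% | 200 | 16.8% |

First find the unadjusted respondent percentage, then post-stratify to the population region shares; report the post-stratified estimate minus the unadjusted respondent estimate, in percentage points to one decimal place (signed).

Unadjusted (pooled respondent) estimate weights by respondent counts:
  (100/850)×54.9 + (250/850)×11.8 + (300/850)×65.9 + (200/850)×16.8 = 37.1412%
Post-stratifying to population shares instead:
  0.25×54.9 + 0.3×11.8 + 0.28×65.9 + 0.17×16.8 = 38.573%
Difference = 38.573 − 37.1412 = 1.4318 pp.

+1.4 percentage points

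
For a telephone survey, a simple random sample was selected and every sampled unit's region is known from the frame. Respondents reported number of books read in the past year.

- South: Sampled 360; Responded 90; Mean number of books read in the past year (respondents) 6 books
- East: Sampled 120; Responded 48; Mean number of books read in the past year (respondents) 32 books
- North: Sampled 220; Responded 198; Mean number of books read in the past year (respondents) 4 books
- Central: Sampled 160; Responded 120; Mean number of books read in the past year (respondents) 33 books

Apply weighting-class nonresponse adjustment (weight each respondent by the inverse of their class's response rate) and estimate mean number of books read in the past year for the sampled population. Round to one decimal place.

14.1

Response rates by class: South 90/360 = 25%, East 48/120 = 40%, North 198/220 = 90%, Central 120/160 = 75%.
Each respondent's weight = sampled/responded in their class; summing within a class gives n_sampled, so:
  South: 360 × 6 = 2160
  East: 120 × 32 = 3840
  North: 220 × 4 = 880
  Central: 160 × 33 = 5280
Adjusted estimate = 12,160 / 860 = 14.1395 → 14.1.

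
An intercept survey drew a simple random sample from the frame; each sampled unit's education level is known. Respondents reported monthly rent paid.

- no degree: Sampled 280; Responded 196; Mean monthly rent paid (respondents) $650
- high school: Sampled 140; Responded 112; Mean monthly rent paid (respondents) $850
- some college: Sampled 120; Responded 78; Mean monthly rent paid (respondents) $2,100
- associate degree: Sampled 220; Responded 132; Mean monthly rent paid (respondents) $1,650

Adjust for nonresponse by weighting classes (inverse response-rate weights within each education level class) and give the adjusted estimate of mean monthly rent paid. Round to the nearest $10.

Class response rates: no degree 196/280 = 70%, high school 112/140 = 80%, some college 78/120 = 65%, associate degree 132/220 = 60%.
With weight = n_sampled/n_responded per class, the weighted class total is n_sampled:
  no degree: 280 × 650 = 182,000
  high school: 140 × 850 = 119,000
  some college: 120 × 2100 = 252,000
  associate degree: 220 × 1650 = 363,000
Adjusted estimate = 916,000 / 760 = 1205.26 → $1,210.

$1,210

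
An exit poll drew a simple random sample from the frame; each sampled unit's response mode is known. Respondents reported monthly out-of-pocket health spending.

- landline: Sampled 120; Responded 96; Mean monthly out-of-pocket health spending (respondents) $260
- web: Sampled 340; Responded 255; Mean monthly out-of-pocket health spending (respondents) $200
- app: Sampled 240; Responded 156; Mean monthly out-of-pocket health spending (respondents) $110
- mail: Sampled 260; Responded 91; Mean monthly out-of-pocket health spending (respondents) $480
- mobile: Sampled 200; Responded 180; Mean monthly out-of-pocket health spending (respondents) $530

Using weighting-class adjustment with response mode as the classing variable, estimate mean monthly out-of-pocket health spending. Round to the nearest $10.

$310

Class response rates: landline 96/120 = 80%, web 255/340 = 75%, app 156/240 = 65%, mail 91/260 = 35%, mobile 180/200 = 90%.
Weighting each respondent by the inverse class response rate inflates each class back to its sampled size, so the class weight is n_sampled:
  landline: 120 × 260 = 31,200
  web: 340 × 200 = 68,000
  app: 240 × 110 = 26,400
  mail: 260 × 480 = 124,800
  mobile: 200 × 530 = 106,000
Adjusted estimate = 356,400 / 1,160 = 307.241 → $310.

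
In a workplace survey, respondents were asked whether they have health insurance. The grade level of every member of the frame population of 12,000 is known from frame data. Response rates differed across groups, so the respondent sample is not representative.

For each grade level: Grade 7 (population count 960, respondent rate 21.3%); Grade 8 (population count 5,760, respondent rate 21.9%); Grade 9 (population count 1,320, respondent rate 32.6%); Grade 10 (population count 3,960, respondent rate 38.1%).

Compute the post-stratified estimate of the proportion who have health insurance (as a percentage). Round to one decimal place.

Each cell contributes population-share × respondent value:
  Grade 7: (960/12,000) × 21.3 = 1.704
  Grade 8: (5,760/12,000) × 21.9 = 10.512
  Grade 9: (1,320/12,000) × 32.6 = 3.586
  Grade 10: (3,960/12,000) × 38.1 = 12.573
Post-stratified estimate = 28.375 → 28.4%.

28.4%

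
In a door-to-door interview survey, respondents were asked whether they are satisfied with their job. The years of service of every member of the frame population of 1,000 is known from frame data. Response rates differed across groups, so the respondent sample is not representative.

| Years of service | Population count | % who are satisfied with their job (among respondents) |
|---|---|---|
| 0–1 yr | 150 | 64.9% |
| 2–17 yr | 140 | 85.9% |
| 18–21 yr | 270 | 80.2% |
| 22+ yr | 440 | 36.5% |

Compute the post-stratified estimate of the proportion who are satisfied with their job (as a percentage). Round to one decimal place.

59.5%

Post-stratification weights by population share, not respondent share:
  0–1 yr: (150/1,000) × 64.9 = 9.735
  2–17 yr: (140/1,000) × 85.9 = 12.026
  18–21 yr: (270/1,000) × 80.2 = 21.654
  22+ yr: (440/1,000) × 36.5 = 16.06
Post-stratified estimate = 59.475 → 59.5%.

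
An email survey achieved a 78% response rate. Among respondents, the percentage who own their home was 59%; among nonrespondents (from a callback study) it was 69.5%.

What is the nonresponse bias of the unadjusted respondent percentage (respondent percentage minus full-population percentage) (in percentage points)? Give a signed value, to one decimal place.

Nonresponse fraction = 1 − 0.78 = 0.22.
Bias = (nonresponse fraction) × (respondent percentage − nonrespondent percentage)
     = 0.22 × (59 − 69.5) = 0.22 × -10.5 = -2.31.

-2.3 percentage points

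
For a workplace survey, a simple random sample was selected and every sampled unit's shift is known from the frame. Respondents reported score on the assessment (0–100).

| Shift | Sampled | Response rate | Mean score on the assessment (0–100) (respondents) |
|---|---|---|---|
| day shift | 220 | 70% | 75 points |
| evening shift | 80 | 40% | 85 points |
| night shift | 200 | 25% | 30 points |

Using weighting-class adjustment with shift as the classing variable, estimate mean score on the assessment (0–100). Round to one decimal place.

58.6

Each respondent's weight = sampled/responded in their class; summing within a class gives n_sampled, so:
  day shift: 220 × 75 = 16,500
  evening shift: 80 × 85 = 6800
  night shift: 200 × 30 = 6000
Adjusted estimate = 29,300 / 500 = 58.6 → 58.6.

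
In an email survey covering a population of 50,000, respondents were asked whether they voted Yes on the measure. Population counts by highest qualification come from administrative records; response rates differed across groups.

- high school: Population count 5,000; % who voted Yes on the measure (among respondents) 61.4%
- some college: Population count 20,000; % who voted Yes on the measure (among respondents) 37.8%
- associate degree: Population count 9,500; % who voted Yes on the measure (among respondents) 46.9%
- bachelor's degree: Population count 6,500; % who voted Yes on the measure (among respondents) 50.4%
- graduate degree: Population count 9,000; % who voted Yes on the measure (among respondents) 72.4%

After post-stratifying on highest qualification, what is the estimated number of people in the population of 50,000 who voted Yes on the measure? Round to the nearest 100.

24,900

Each cell contributes its population count × the respondent rate:
  high school: 5,000 × 61.4% = 3070
  some college: 20,000 × 37.8% = 7560
  associate degree: 9,500 × 46.9% = 4455.5
  bachelor's degree: 6,500 × 50.4% = 3276
  graduate degree: 9,000 × 72.4% = 6516
Estimated total = 24877.5 → 24,900.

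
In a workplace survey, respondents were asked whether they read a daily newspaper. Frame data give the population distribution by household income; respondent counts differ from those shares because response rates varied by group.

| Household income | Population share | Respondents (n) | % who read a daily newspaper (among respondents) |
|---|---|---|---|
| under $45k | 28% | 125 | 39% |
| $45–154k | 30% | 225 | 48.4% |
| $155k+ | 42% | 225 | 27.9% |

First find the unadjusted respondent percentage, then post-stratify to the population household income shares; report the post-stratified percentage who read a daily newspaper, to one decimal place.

37.2%

Unadjusted (pooled respondent) estimate weights by respondent counts:
  (125/575)×39 + (225/575)×48.4 + (225/575)×27.9 = 38.3348%
Post-stratifying to population shares instead:
  0.28×39 + 0.3×48.4 + 0.42×27.9 = 37.158%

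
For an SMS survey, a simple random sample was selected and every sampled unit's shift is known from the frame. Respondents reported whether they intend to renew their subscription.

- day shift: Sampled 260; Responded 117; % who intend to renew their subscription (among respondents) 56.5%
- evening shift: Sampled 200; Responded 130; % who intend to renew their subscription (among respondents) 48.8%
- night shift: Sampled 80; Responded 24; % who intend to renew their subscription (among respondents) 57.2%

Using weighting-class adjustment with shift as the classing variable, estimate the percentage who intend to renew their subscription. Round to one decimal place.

Response rates by class: day shift 117/260 = 45%, evening shift 130/200 = 65%, night shift 24/80 = 30%.
Each respondent's weight = sampled/responded in their class; summing within a class gives n_sampled, so:
  day shift: 260 × 56.5 = 14,690
  evening shift: 200 × 48.8 = 9760
  night shift: 80 × 57.2 = 4576
Adjusted estimate = 29,026 / 540 = 53.7519 → 53.8%.

53.8%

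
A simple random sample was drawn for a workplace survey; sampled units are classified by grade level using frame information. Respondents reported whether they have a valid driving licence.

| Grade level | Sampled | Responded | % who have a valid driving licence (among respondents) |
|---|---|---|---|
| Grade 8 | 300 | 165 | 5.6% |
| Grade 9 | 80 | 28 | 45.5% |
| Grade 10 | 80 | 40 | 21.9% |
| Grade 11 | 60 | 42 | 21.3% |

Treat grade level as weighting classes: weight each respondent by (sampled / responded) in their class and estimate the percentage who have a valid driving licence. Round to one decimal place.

16.1%

Class response rates: Grade 8 165/300 = 55%, Grade 9 28/80 = 35%, Grade 10 40/80 = 50%, Grade 11 42/60 = 70%.
Inverse-response-rate weighting restores each class to its sampled count, so class totals weight by n_sampled:
  Grade 8: 300 × 5.6 = 1680
  Grade 9: 80 × 45.5 = 3640
  Grade 10: 80 × 21.9 = 1752
  Grade 11: 60 × 21.3 = 1278
Adjusted estimate = 8350 / 520 = 16.0577 → 16.1%.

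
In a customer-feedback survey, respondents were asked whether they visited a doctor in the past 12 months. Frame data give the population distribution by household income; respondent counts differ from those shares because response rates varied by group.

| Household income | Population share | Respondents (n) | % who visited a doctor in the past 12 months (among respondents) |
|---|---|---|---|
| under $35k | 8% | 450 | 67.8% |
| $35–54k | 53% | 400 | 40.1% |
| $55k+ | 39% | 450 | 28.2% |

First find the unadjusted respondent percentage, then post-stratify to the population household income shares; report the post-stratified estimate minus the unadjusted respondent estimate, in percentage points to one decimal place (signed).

Unadjusted (pooled respondent) estimate weights by respondent counts:
  (450/1300)×67.8 + (400/1300)×40.1 + (450/1300)×28.2 = 45.5692%
Post-stratifying to population shares instead:
  0.08×67.8 + 0.53×40.1 + 0.39×28.2 = 37.675%
Difference = 37.675 − 45.5692 = -7.8942 pp.

-7.9 percentage points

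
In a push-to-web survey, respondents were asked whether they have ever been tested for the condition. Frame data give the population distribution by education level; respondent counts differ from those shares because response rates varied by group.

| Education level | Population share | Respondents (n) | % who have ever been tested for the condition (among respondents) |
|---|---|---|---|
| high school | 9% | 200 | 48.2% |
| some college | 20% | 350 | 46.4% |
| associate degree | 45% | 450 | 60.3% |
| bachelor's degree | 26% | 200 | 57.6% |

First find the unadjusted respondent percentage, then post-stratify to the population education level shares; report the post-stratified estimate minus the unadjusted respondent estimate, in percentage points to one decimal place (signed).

+1.9 percentage points

Naive respondent-only estimate (weights = respondent counts):
  (200/1200)×48.2 + (350/1200)×46.4 + (450/1200)×60.3 + (200/1200)×57.6 = 53.7792%
Post-stratifying to population shares instead:
  0.09×48.2 + 0.2×46.4 + 0.45×60.3 + 0.26×57.6 = 55.729%
Difference = 55.729 − 53.7792 = 1.9498 pp.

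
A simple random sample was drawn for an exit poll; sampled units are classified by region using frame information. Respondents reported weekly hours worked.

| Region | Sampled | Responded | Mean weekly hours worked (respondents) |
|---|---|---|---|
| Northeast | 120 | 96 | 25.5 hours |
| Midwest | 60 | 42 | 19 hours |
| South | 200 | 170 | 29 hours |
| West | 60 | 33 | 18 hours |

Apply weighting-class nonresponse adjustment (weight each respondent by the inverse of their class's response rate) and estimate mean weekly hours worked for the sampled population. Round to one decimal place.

Response rates by class: Northeast 96/120 = 80%, Midwest 42/60 = 70%, South 170/200 = 85%, West 33/60 = 55%.
With weight = n_sampled/n_responded per class, the weighted class total is n_sampled:
  Northeast: 120 × 25.5 = 3060
  Midwest: 60 × 19 = 1140
  South: 200 × 29 = 5800
  West: 60 × 18 = 1080
Adjusted estimate = 11,080 / 440 = 25.1818 → 25.2.

25.2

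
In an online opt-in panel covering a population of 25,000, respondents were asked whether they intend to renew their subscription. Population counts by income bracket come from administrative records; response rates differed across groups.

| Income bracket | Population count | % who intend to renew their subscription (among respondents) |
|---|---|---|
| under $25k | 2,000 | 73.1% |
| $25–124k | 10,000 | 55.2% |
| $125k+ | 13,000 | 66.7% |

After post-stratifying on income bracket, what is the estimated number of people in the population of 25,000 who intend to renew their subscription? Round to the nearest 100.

Estimated count per cell = population count × respondent percentage:
  under $25k: 2,000 × 73.1% = 1462
  $25–124k: 10,000 × 55.2% = 5520
  $125k+: 13,000 × 66.7% = 8671
Estimated total = 15,653 → 15,700.

15,700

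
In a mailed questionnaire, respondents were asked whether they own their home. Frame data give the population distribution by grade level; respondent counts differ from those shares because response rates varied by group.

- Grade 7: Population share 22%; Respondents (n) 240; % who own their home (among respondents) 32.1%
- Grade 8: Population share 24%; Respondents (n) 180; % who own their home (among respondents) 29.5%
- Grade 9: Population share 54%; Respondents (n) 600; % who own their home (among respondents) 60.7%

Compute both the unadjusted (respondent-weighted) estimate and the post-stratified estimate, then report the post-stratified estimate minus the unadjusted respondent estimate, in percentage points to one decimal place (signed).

Unadjusted (pooled respondent) estimate weights by respondent counts:
  (240/1020)×32.1 + (180/1020)×29.5 + (600/1020)×60.7 = 48.4647%
Reweighting by population grade level shares:
  0.22×32.1 + 0.24×29.5 + 0.54×60.7 = 46.92%
Difference = 46.92 − 48.4647 = -1.5447 pp.

-1.5 percentage points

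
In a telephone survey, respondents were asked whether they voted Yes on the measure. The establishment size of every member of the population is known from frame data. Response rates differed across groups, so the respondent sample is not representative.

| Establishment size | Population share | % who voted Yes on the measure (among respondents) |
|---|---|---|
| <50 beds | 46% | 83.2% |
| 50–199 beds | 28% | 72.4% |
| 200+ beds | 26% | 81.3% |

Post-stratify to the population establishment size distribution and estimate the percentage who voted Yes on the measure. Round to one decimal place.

Weight each group's respondent value by its population share:
  <50 beds: 0.46 × 83.2 = 38.272
  50–199 beds: 0.28 × 72.4 = 20.272
  200+ beds: 0.26 × 81.3 = 21.138
Post-stratified estimate = 79.682 → 79.7%.

79.7%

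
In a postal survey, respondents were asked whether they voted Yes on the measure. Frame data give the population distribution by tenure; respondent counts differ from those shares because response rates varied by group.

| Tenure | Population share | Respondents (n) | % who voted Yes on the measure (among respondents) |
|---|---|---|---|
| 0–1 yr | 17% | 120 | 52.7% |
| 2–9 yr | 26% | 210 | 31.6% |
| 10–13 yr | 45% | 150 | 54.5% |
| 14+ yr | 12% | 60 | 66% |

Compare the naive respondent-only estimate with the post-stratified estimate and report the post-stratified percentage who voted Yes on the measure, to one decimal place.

Naive respondent-only estimate (weights = respondent counts):
  (120/540)×52.7 + (210/540)×31.6 + (150/540)×54.5 + (60/540)×66 = 46.4722%
Post-stratifying to population shares instead:
  0.17×52.7 + 0.26×31.6 + 0.45×54.5 + 0.12×66 = 49.62%

49.6%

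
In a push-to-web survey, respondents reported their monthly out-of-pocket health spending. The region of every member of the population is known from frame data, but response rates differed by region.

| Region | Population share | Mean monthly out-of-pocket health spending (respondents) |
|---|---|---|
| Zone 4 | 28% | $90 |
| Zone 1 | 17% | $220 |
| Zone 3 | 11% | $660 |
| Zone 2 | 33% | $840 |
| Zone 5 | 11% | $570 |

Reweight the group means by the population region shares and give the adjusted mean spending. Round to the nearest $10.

$480

Weight each group's respondent value by its population share:
  Zone 4: 0.28 × 90 = 25.2
  Zone 1: 0.17 × 220 = 37.4
  Zone 3: 0.11 × 660 = 72.6
  Zone 2: 0.33 × 840 = 277.2
  Zone 5: 0.11 × 570 = 62.7
Post-stratified estimate = 475.1 → $480.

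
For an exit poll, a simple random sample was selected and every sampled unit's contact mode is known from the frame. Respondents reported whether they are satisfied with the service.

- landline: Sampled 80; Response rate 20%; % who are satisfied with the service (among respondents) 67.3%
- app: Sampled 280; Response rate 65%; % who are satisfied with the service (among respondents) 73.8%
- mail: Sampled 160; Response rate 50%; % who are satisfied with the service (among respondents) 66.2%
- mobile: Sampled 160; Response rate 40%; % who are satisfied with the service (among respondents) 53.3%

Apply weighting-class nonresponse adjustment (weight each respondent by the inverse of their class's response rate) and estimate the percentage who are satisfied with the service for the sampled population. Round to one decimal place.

66.4%

With weight = n_sampled/n_responded per class, the weighted class total is n_sampled:
  landline: 80 × 67.3 = 5384
  app: 280 × 73.8 = 20,664
  mail: 160 × 66.2 = 10,592
  mobile: 160 × 53.3 = 8528
Adjusted estimate = 45,168 / 680 = 66.4235 → 66.4%.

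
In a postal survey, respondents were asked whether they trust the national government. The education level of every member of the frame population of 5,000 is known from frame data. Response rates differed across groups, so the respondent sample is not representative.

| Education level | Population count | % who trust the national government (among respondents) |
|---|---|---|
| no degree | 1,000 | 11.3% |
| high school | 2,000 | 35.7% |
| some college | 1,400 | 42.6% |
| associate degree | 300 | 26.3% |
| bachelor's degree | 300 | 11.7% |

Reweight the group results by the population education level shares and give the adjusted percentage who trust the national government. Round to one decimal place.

30.7%

Weight each group's respondent value by its population share:
  no degree: (1,000/5,000) × 11.3 = 2.26
  high school: (2,000/5,000) × 35.7 = 14.28
  some college: (1,400/5,000) × 42.6 = 11.928
  associate degree: (300/5,000) × 26.3 = 1.578
  bachelor's degree: (300/5,000) × 11.7 = 0.702
Post-stratified estimate = 30.748 → 30.7%.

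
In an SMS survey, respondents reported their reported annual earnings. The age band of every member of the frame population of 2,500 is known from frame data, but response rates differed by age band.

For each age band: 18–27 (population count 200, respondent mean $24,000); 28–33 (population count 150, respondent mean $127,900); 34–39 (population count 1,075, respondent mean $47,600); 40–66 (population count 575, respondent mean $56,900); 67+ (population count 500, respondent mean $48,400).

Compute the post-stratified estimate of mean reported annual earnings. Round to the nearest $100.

Each cell contributes population-share × respondent value:
  18–27: (200/2,500) × 24,000 = 1920
  28–33: (150/2,500) × 127,900 = 7674
  34–39: (1,075/2,500) × 47,600 = 20,468
  40–66: (575/2,500) × 56,900 = 13,087
  67+: (500/2,500) × 48,400 = 9680
Post-stratified estimate = 52,829 → $52,800.

$52,800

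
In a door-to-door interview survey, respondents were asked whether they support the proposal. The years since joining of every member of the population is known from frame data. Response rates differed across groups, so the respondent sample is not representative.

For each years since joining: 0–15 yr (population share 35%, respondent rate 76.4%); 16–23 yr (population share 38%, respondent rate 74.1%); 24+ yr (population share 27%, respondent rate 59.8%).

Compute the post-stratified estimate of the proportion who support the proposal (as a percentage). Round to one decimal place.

71.0%

Post-stratification weights by population share, not respondent share:
  0–15 yr: 0.35 × 76.4 = 26.74
  16–23 yr: 0.38 × 74.1 = 28.158
  24+ yr: 0.27 × 59.8 = 16.146
Post-stratified estimate = 71.044 → 71.0%.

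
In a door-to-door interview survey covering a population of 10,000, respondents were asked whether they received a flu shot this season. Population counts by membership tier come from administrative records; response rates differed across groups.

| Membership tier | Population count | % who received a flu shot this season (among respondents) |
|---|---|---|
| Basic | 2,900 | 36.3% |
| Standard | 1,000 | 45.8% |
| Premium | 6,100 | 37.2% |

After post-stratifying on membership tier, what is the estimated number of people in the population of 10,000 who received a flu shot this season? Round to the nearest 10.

3,780

Estimated count per cell = population count × respondent percentage:
  Basic: 2,900 × 36.3% = 1052.7
  Standard: 1,000 × 45.8% = 458
  Premium: 6,100 × 37.2% = 2269.2
Estimated total = 3779.9 → 3,780.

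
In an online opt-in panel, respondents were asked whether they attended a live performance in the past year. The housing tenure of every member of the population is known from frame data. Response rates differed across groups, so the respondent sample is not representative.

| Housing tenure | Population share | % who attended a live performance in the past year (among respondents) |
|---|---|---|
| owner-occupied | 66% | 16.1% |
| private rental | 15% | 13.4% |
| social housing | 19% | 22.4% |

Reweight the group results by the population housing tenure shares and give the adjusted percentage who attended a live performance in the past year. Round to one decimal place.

Each cell contributes population-share × respondent value:
  owner-occupied: 0.66 × 16.1 = 10.626
  private rental: 0.15 × 13.4 = 2.01
  social housing: 0.19 × 22.4 = 4.256
Post-stratified estimate = 16.892 → 16.9%.

16.9%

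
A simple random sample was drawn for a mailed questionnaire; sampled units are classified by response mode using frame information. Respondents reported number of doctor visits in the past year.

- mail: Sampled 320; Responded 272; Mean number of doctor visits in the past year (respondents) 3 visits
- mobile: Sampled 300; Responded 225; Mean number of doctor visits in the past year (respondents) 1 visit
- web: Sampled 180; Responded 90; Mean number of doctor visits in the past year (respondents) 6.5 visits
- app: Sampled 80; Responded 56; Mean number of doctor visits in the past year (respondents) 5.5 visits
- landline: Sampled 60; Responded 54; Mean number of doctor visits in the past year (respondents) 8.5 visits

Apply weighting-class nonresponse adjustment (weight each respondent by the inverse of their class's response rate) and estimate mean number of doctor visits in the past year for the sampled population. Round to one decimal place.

Class response rates: mail 272/320 = 85%, mobile 225/300 = 75%, web 90/180 = 50%, app 56/80 = 70%, landline 54/60 = 90%.
Inverse-response-rate weighting restores each class to its sampled count, so class totals weight by n_sampled:
  mail: 320 × 3 = 960
  mobile: 300 × 1 = 300
  web: 180 × 6.5 = 1170
  app: 80 × 5.5 = 440
  landline: 60 × 8.5 = 510
Adjusted estimate = 3380 / 940 = 3.59574 → 3.6.

3.6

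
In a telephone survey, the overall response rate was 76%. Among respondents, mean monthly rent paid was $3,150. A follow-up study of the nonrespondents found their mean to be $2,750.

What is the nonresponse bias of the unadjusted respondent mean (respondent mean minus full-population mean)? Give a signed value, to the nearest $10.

+$100

Nonresponse fraction = 1 − 0.76 = 0.24.
Bias = (nonresponse fraction) × (respondent mean − nonrespondent mean)
     = 0.24 × (3150 − 2750) = 0.24 × 400 = 96.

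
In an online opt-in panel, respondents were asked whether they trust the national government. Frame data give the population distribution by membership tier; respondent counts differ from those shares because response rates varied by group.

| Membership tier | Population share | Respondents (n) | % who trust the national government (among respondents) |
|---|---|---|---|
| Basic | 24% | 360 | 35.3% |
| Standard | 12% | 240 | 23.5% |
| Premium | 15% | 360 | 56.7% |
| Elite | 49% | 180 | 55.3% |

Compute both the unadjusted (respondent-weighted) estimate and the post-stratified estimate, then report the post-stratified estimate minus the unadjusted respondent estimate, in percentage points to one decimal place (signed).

Without adjustment, the pooled respondent share is:
  (360/1140)×35.3 + (240/1140)×23.5 + (360/1140)×56.7 + (180/1140)×55.3 = 42.7316%
Reweighting by population membership tier shares:
  0.24×35.3 + 0.12×23.5 + 0.15×56.7 + 0.49×55.3 = 46.894%
Difference = 46.894 − 42.7316 = 4.1624 pp.

+4.2 percentage points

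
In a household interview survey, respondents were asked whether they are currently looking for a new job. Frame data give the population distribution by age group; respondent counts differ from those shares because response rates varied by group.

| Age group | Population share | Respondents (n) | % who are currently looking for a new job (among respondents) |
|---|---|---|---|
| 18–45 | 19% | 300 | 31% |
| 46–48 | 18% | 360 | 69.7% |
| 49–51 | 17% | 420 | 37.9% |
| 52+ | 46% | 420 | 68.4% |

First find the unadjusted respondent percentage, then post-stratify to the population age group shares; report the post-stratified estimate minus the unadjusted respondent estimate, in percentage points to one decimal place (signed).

+3.7 percentage points

Unadjusted (pooled respondent) estimate weights by respondent counts:
  (300/1500)×31 + (360/1500)×69.7 + (420/1500)×37.9 + (420/1500)×68.4 = 52.692%
Post-stratifying to population shares instead:
  0.19×31 + 0.18×69.7 + 0.17×37.9 + 0.46×68.4 = 56.343%
Difference = 56.343 − 52.692 = 3.651 pp.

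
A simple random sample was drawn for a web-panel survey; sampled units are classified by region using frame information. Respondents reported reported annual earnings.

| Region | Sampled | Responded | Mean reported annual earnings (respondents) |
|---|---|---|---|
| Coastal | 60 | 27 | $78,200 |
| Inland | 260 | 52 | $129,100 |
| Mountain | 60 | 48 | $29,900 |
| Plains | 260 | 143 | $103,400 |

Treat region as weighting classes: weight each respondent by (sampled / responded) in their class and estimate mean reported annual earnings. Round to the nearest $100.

Class response rates: Coastal 27/60 = 45%, Inland 52/260 = 20%, Mountain 48/60 = 80%, Plains 143/260 = 55%.
Each respondent's weight = sampled/responded in their class; summing within a class gives n_sampled, so:
  Coastal: 60 × 78,200 = 4,692,000
  Inland: 260 × 129,100 = 33,566,000
  Mountain: 60 × 29,900 = 1,794,000
  Plains: 260 × 103,400 = 26,884,000
Adjusted estimate = 66,936,000 / 640 = 104588 → $104,600.

$104,600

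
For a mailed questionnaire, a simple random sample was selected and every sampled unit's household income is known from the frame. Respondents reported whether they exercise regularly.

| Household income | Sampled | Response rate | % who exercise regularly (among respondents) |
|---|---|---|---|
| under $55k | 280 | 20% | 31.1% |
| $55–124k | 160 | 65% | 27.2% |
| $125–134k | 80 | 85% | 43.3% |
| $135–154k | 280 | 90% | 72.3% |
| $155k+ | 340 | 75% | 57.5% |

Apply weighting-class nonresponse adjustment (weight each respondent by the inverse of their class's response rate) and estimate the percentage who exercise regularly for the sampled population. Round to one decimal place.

49.4%

With weight = n_sampled/n_responded per class, the weighted class total is n_sampled:
  under $55k: 280 × 31.1 = 8708
  $55–124k: 160 × 27.2 = 4352
  $125–134k: 80 × 43.3 = 3464
  $135–154k: 280 × 72.3 = 20,244
  $155k+: 340 × 57.5 = 19,550
Adjusted estimate = 56,318 / 1,140 = 49.4018 → 49.4%.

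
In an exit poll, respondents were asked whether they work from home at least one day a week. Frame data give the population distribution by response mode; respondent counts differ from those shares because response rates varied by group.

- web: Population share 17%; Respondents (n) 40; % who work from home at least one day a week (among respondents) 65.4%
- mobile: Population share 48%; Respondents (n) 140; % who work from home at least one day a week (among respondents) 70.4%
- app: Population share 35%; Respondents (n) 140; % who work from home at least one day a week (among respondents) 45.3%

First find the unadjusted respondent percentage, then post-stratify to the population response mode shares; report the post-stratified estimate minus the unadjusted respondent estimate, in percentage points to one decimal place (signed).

Without adjustment, the pooled respondent share is:
  (40/320)×65.4 + (140/320)×70.4 + (140/320)×45.3 = 58.7938%
Post-stratifying to population shares instead:
  0.17×65.4 + 0.48×70.4 + 0.35×45.3 = 60.765%
Difference = 60.765 − 58.7938 = 1.9712 pp.

+2.0 percentage points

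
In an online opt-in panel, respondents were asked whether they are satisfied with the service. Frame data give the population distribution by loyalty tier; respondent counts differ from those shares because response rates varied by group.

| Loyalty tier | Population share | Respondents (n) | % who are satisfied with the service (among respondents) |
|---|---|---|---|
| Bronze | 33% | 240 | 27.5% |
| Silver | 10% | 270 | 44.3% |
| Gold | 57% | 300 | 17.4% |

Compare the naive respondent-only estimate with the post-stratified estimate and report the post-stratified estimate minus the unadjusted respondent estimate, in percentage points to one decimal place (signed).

-5.9 percentage points

Without adjustment, the pooled respondent share is:
  (240/810)×27.5 + (270/810)×44.3 + (300/810)×17.4 = 29.3593%
Reweighting by population loyalty tier shares:
  0.33×27.5 + 0.1×44.3 + 0.57×17.4 = 23.423%
Difference = 23.423 − 29.3593 = -5.9363 pp.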